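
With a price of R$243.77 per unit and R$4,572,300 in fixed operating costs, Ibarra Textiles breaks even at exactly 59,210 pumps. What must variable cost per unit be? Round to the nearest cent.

At break-even, FC = Q × (P − VC), so P − VC = R$4,572,300 ÷ 59,210 = R$77.2218.
Variable cost per unit = R$243.77 − R$77.2218 = R$166.55.

R$166.55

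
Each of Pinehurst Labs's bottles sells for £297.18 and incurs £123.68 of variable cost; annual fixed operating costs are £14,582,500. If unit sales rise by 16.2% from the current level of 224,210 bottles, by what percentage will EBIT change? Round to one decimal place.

At 224,210 units, contribution = 224,210 × £173.50 = £38,900,435.00.
Operating income = contribution − fixed costs = £38,900,435.00 − £14,582,500 = £24,317,935.00.
Degree of operating leverage = £38,900,435.00 / £24,317,935.00 = 1.5997.
Operating income changes by 1.5997 × +16.2% = +25.9%.

+25.9%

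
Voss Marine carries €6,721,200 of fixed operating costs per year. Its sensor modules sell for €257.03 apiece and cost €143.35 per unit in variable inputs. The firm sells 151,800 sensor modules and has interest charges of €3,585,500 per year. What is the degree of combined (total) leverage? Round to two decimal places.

2.48

At 151,800 units, contribution = 151,800 × €113.68 = €17,256,624.00.
EBIT = €17,256,624.00 − €6,721,200 = €10,535,424.00. Interest = €3,585,500.00.
DOL = €17,256,624.00 ÷ €10,535,424.00 = 1.6380; DFL = €10,535,424.00 ÷ €6,949,924.00 = 1.5159.
Combined leverage = 1.6380 × 1.5159 = 2.4830.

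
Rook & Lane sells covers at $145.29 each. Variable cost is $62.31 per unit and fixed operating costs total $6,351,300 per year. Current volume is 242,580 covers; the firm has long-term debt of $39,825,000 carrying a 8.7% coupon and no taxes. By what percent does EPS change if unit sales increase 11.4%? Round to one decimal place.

+22.3%

Contribution at this volume is 242,580 × $82.98 = $20,129,288.40.
Subtracting fixed costs: EBIT = $20,129,288.40 − $6,351,300 = $13,777,988.40.
After interest of $3,464,775.00, pre-tax earnings = $10,313,213.40.
Degree of combined leverage = contribution ÷ (EBIT − I) = $20,129,288.40 ÷ $10,313,213.40 = 1.9518.
%ΔEPS = DCL × %ΔSales = 1.9518 × +11.4% = +22.3%.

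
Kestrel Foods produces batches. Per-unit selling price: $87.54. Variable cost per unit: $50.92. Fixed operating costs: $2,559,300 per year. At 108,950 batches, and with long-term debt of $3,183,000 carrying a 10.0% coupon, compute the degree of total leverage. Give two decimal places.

3.59

Contribution at this volume is 108,950 × $36.62 = $3,989,749.00.
Operating income = contribution − fixed costs = $3,989,749.00 − $2,559,300 = $1,430,449.00. Interest = $318,300.00, so EBIT − I = $1,112,149.00.
DCL = contribution ÷ (EBIT − I) = $3,989,749.00 ÷ $1,112,149.00 = 3.5874.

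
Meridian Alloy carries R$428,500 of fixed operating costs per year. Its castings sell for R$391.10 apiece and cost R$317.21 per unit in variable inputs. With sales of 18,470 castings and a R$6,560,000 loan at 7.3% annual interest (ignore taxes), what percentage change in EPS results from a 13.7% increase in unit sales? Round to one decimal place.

Contribution at this volume is 18,470 × R$73.89 = R$1,364,748.30.
Subtracting fixed costs: EBIT = R$1,364,748.30 − R$428,500 = R$936,248.30.
After interest of R$478,880.00, pre-tax earnings = R$457,368.30.
DCL = total CM / (EBIT − I) = R$1,364,748.30 / R$457,368.30 = 2.9839.
%ΔEPS = DCL × %ΔSales = 2.9839 × +13.7% = +40.9%.

+40.9%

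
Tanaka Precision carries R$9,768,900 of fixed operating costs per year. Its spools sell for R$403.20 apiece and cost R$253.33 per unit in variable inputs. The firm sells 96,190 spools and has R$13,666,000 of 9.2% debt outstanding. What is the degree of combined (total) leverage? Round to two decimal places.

4.25

Total contribution margin = 96,190 × R$149.87 = R$14,415,995.30.
Subtracting fixed costs: EBIT = R$14,415,995.30 − R$9,768,900 = R$4,647,095.30. Interest = R$1,257,272.00.
DOL = R$14,415,995.30 ÷ R$4,647,095.30 = 3.1022; DFL = R$4,647,095.30 ÷ R$3,389,823.30 = 1.3709.
DCL = DOL × DFL = 3.1022 × 1.3709 = 4.2528.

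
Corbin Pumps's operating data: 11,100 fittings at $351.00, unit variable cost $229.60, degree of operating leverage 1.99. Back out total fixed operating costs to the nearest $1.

$670,384

At 11,100 units, contribution = 11,100 × $121.40 = $1,347,540.00.
DOL = contribution / EBIT, so EBIT = $1,347,540.00 / 1.99 = $677,155.78.
And FC = contribution − EBIT = $1,347,540.00 − $677,155.78 = $670,384.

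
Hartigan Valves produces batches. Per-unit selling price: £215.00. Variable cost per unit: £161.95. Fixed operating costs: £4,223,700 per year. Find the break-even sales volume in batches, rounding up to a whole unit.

79,618 batches

Each unit contributes £215.00 − £161.95 = £53.05.
Units to break even: £4,223,700 ÷ £53.05 = 79,617.34, rounded up to 79,618.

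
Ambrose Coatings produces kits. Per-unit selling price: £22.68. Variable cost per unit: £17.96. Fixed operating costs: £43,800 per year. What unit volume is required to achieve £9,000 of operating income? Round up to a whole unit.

11,187 kits

Unit CM = price − variable cost = £22.68 − £17.96 = £4.72.
Required volume = (fixed costs + target profit) ÷ CM = (£43,800 + £9,000) ÷ £4.72 = 11,186.44, so 11,187 kits.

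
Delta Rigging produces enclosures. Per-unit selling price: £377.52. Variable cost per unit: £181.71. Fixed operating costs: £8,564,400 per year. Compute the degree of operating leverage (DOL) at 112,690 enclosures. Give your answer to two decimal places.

1.63

Total contribution margin = 112,690 × £195.81 = £22,065,828.90.
Operating income = contribution − fixed costs = £22,065,828.90 − £8,564,400 = £13,501,428.90.
DOL = contribution ÷ EBIT = £22,065,828.90 ÷ £13,501,428.90 = 1.6343.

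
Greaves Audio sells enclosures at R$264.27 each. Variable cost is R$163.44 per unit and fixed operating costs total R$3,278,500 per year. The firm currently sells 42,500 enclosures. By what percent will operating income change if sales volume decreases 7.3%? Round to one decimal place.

Contribution at this volume is 42,500 × R$100.83 = R$4,285,275.00.
EBIT = R$4,285,275.00 − R$3,278,500 = R$1,006,775.00.
Degree of operating leverage = R$4,285,275.00 / R$1,006,775.00 = 4.2564.
Operating income changes by 4.2564 × -7.3% = -31.1%.

-31.1%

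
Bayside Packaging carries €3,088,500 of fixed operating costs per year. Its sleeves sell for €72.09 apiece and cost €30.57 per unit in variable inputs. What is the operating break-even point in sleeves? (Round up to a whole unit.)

74,386 sleeves

Contribution margin per unit = €72.09 − €30.57 = €41.52.
Break-even Q = €3,088,500 / €41.52 = 74,385.84 → 74,386 sleeves.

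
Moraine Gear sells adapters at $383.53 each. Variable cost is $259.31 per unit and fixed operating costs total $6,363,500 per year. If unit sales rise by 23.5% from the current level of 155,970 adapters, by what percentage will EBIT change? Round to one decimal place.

Total contribution margin = 155,970 × $124.22 = $19,374,593.40.
Operating income = contribution − fixed costs = $19,374,593.40 − $6,363,500 = $13,011,093.40.
DOL = contribution ÷ EBIT = $19,374,593.40 ÷ $13,011,093.40 = 1.4891.
So EBIT moves 1.4891 × (+23.5%) = +35.0%.

+35.0%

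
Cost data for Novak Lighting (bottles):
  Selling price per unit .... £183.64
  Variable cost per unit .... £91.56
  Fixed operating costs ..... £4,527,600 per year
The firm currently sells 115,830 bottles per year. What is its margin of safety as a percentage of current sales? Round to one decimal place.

Contribution margin per unit = £183.64 − £91.56 = £92.08. Break-even units = £4,527,600 ÷ £92.08 = 49,170.29; break-even revenue = 49,170.29 × £183.64 = £9,029,631.45.
Actual sales revenue = 115,830 × £183.64 = £21,271,021.20.
Margin of safety = (£21,271,021.20 − £9,029,631.45) ÷ £21,271,021.20 = 57.5%.

57.5%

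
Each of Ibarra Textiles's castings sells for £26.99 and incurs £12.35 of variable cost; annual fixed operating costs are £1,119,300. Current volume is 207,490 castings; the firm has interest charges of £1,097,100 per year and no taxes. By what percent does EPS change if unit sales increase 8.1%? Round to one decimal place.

+30.0%

Total contribution margin = 207,490 × £14.64 = £3,037,653.60.
EBIT = £3,037,653.60 − £1,119,300 = £1,918,353.60.
Interest = £1,097,100.00, so EBIT − I = £821,253.60.
Degree of combined leverage = contribution ÷ (EBIT − I) = £3,037,653.60 ÷ £821,253.60 = 3.6988.
EPS therefore changes by 3.6988 × (+8.1%) = +30.0%.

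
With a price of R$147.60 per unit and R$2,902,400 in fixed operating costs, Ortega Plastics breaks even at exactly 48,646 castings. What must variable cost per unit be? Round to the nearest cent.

Contribution per unit must be FC / Q = R$2,902,400 / 48,646 = R$59.6637.
Hence VC = price − CM = R$147.60 − R$59.6637 = R$87.94.

R$87.94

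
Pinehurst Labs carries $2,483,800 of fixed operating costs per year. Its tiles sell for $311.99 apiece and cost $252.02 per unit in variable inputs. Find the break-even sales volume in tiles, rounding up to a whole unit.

Each unit contributes $311.99 − $252.02 = $59.97.
Break-even Q = $2,483,800 / $59.97 = 41,417.38 → 41,418 tiles.

41,418 tiles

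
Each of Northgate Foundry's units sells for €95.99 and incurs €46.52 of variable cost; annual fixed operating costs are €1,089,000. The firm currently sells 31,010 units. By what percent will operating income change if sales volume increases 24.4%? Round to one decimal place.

At 31,010 units, contribution = 31,010 × €49.47 = €1,534,064.70.
Subtracting fixed costs: EBIT = €1,534,064.70 − €1,089,000 = €445,064.70.
So DOL = total CM / EBIT = €1,534,064.70 / €445,064.70 = 3.4468.
So EBIT moves 3.4468 × (+24.4%) = +84.1%.

+84.1%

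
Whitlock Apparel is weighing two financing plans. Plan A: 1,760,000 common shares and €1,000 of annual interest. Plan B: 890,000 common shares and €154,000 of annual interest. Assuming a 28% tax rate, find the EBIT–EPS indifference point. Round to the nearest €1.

€310,517

At indifference, (EBIT − 1,000)(1 − t)/1,760,000 = (EBIT − 154,000)(1 − t)/890,000.
The (1 − t) factor cancels: (EBIT − 1,000) × 890,000 = (EBIT − 154,000) × 1,760,000.
Solving, EBIT = (154,000·1,760,000 − 1,000·890,000) / (1,760,000 − 890,000) = 270,150,000,000 / 870,000 = 310,517.24.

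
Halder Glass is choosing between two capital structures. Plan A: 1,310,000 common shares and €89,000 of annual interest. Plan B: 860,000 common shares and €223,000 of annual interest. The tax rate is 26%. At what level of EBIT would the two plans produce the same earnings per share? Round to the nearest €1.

€479,089

At indifference, (EBIT − 89,000)(1 − t)/1,310,000 = (EBIT − 223,000)(1 − t)/860,000.
The (1 − t) factor cancels: (EBIT − 89,000) × 860,000 = (EBIT − 223,000) × 1,310,000.
EBIT × (1,310,000 − 860,000) = 223,000 × 1,310,000 − 89,000 × 860,000 = 215,590,000,000, so EBIT = 215,590,000,000 ÷ 450,000 = 479,088.89.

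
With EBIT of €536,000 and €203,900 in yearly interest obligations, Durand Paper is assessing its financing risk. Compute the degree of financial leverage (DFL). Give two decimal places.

1.61

Annual interest charges come to €203,900.00.
DFL = EBIT ÷ (EBIT − I) = €536,000 ÷ (€536,000 − €203,900.00) = €536,000 ÷ €332,100.00 = 1.6140.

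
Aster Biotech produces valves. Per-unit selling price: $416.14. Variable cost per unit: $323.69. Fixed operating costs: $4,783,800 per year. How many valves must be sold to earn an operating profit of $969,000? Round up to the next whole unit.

Unit CM = price − variable cost = $416.14 − $323.69 = $92.45.
Units = (FC + target) / CM = ($4,783,800 + $969,000) / $92.45 = 62,226.07, so 62,227 valves.

62,227 valves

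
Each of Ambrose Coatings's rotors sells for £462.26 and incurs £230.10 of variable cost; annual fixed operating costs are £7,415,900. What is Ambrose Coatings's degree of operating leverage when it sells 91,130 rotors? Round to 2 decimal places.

At 91,130 units, contribution = 91,130 × £232.16 = £21,156,740.80.
Operating income = contribution − fixed costs = £21,156,740.80 − £7,415,900 = £13,740,840.80.
DOL = contribution ÷ EBIT = £21,156,740.80 ÷ £13,740,840.80 = 1.5397.

1.54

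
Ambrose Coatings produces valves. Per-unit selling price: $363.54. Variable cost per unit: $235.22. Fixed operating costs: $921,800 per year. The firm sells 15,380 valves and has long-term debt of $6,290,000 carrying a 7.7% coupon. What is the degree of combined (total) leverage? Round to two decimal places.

3.48

Total contribution margin = 15,380 × $128.32 = $1,973,561.60.
Operating income = contribution − fixed costs = $1,973,561.60 − $921,800 = $1,051,761.60. Interest = $484,330.00, so EBIT − I = $567,431.60.
DCL = contribution ÷ (EBIT − I) = $1,973,561.60 ÷ $567,431.60 = 3.4781.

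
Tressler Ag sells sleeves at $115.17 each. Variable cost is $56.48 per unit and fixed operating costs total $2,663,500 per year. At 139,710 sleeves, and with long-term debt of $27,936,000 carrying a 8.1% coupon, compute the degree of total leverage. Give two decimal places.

Total contribution margin = 139,710 × $58.69 = $8,199,579.90.
EBIT = $8,199,579.90 − $2,663,500 = $5,536,079.90. Interest = $2,262,816.00.
DOL = $8,199,579.90 ÷ $5,536,079.90 = 1.4811; DFL = $5,536,079.90 ÷ $3,273,263.90 = 1.6913.
DCL = DOL × DFL = 1.4811 × 1.6913 = 2.5050.

2.51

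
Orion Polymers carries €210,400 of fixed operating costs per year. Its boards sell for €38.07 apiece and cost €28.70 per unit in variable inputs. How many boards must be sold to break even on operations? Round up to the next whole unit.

Each unit contributes €38.07 − €28.70 = €9.37.
Break-even Q = €210,400 / €9.37 = 22,454.64 → 22,455 boards.

22,455 boards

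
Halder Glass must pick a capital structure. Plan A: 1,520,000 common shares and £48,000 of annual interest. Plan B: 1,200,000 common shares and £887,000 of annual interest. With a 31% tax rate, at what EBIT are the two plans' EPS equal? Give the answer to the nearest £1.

At indifference, (EBIT − 48,000)(1 − t)/1,520,000 = (EBIT − 887,000)(1 − t)/1,200,000.
Cancelling (1 − t) and cross-multiplying: 1,200,000·(EBIT − 48,000) = 1,520,000·(EBIT − 887,000).
EBIT × (1,520,000 − 1,200,000) = 887,000 × 1,520,000 − 48,000 × 1,200,000 = 1,290,640,000,000, so EBIT = 1,290,640,000,000 ÷ 320,000 = 4,033,250.00.

£4,033,250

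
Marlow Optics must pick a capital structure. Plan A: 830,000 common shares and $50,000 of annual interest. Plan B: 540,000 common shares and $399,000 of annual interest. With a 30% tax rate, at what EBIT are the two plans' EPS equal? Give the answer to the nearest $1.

At indifference, (EBIT − 50,000)(1 − t)/830,000 = (EBIT − 399,000)(1 − t)/540,000.
The (1 − t) factor cancels: (EBIT − 50,000) × 540,000 = (EBIT − 399,000) × 830,000.
EBIT × (830,000 − 540,000) = 399,000 × 830,000 − 50,000 × 540,000 = 304,170,000,000, so EBIT = 304,170,000,000 ÷ 290,000 = 1,048,862.07.

$1,048,862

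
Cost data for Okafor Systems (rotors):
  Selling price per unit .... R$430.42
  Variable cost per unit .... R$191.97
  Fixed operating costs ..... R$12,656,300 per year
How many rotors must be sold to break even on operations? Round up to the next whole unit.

Each unit contributes R$430.42 − R$191.97 = R$238.45.
Break-even Q = R$12,656,300 / R$238.45 = 53,077.37 → 53,078 rotors.

53,078 rotors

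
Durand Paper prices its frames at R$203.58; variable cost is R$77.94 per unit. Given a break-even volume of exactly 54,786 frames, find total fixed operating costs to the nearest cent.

Each unit contributes R$203.58 − R$77.94 = R$125.64.
Fixed costs = break-even units × CM = 54,786 × R$125.64 = R$6,883,313.04.

R$6,883,313.04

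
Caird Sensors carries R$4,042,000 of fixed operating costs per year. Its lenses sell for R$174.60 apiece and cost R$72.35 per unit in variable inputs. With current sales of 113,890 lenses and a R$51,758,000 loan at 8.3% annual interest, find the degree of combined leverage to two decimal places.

3.52

Total contribution margin = 113,890 × R$102.25 = R$11,645,252.50.
Operating income = contribution − fixed costs = R$11,645,252.50 − R$4,042,000 = R$7,603,252.50. Interest = R$4,295,914.00.
DOL = R$11,645,252.50 ÷ R$7,603,252.50 = 1.5316; DFL = R$7,603,252.50 ÷ R$3,307,338.50 = 2.2989.
DCL = DOL × DFL = 1.5316 × 2.2989 = 3.5210.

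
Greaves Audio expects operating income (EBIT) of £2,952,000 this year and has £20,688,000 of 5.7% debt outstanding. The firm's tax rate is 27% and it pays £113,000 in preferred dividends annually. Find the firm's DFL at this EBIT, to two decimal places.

1.82

Annual interest charges come to £1,179,216.00.
Pre-tax preferred-dividend burden = £113,000 ÷ (1 − 0.27) = £154,794.52.
DFL = EBIT ÷ [EBIT − I − D_p/(1−t)] = £2,952,000 ÷ [£2,952,000 − £1,179,216.00 − £154,794.52] = £2,952,000 ÷ £1,617,989.48 = 1.8245.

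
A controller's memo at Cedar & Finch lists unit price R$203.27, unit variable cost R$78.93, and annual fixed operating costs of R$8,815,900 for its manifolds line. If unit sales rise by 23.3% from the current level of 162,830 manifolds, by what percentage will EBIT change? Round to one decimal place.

At 162,830 units, contribution = 162,830 × R$124.34 = R$20,246,282.20.
Subtracting fixed costs: EBIT = R$20,246,282.20 − R$8,815,900 = R$11,430,382.20.
DOL = contribution ÷ EBIT = R$20,246,282.20 ÷ R$11,430,382.20 = 1.7713.
So EBIT moves 1.7713 × (+23.3%) = +41.3%.

+41.3%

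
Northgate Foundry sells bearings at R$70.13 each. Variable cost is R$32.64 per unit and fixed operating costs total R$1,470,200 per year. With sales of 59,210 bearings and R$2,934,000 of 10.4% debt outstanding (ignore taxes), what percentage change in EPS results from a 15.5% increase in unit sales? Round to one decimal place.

+77.4%

At 59,210 units, contribution = 59,210 × R$37.49 = R$2,219,782.90.
Operating income = contribution − fixed costs = R$2,219,782.90 − R$1,470,200 = R$749,582.90.
Interest = R$305,136.00, so EBIT − I = R$444,446.90.
Degree of combined leverage = contribution ÷ (EBIT − I) = R$2,219,782.90 ÷ R$444,446.90 = 4.9945.
EPS therefore changes by 4.9945 × (+15.5%) = +77.4%.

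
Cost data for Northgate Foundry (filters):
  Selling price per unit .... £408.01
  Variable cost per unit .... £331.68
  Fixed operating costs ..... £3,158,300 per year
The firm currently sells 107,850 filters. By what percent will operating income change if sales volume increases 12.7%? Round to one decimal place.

Contribution at this volume is 107,850 × £76.33 = £8,232,190.50.
Operating income = contribution − fixed costs = £8,232,190.50 − £3,158,300 = £5,073,890.50.
Degree of operating leverage = £8,232,190.50 / £5,073,890.50 = 1.6225.
%ΔEBIT = DOL × %ΔSales = 1.6225 × +12.7% = +20.6%.

+20.6%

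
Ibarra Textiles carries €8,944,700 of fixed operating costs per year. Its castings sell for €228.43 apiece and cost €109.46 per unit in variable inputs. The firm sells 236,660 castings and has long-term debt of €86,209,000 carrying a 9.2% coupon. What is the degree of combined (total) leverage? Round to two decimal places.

2.50

Total contribution margin = 236,660 × €118.97 = €28,155,440.20.
Operating income = contribution − fixed costs = €28,155,440.20 − €8,944,700 = €19,210,740.20. Interest = €7,931,228.00, so EBIT − I = €11,279,512.20.
DCL = contribution ÷ (EBIT − I) = €28,155,440.20 ÷ €11,279,512.20 = 2.4962.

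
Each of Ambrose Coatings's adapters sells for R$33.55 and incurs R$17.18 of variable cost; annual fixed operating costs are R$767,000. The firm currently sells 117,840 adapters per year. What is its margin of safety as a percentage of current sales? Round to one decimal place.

Each unit contributes R$33.55 − R$17.18 = R$16.37. Break-even units = R$767,000 ÷ R$16.37 = 46,854.00; break-even revenue = 46,854.00 × R$33.55 = R$1,571,951.74.
Actual sales revenue = 117,840 × R$33.55 = R$3,953,532.00.
Margin of safety = (R$3,953,532.00 − R$1,571,951.74) ÷ R$3,953,532.00 = 60.2%.

60.2%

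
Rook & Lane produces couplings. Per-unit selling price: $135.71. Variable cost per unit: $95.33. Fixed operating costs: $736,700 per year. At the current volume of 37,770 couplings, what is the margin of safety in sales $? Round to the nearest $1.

$2,649,849

Contribution margin per unit = $135.71 − $95.33 = $40.38. Break-even units = $736,700 ÷ $40.38 = 18,244.18; break-even revenue = 18,244.18 × $135.71 = $2,475,917.71.
Actual sales revenue = 37,770 × $135.71 = $5,125,766.70.
Margin of safety = $5,125,766.70 − $2,475,917.71 = $2,649,849.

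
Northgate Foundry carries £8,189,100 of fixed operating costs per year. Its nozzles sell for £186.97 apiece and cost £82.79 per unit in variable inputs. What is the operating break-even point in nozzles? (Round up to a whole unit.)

Contribution margin per unit = £186.97 − £82.79 = £104.18.
Units to break even: £8,189,100 ÷ £104.18 = 78,605.30, rounded up to 78,606.

78,606 nozzles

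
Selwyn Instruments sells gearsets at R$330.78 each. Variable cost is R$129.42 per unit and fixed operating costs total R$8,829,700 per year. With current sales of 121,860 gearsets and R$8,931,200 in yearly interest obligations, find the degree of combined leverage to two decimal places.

Total contribution margin = 121,860 × R$201.36 = R$24,537,729.60.
Subtracting fixed costs: EBIT = R$24,537,729.60 − R$8,829,700 = R$15,708,029.60. Interest = R$8,931,200.00, so EBIT − I = R$6,776,829.60.
DCL = contribution ÷ (EBIT − I) = R$24,537,729.60 ÷ R$6,776,829.60 = 3.6208.

3.62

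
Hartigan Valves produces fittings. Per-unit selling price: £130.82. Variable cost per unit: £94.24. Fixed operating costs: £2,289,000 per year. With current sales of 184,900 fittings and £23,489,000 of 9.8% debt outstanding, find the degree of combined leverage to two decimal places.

At 184,900 units, contribution = 184,900 × £36.58 = £6,763,642.00.
Subtracting fixed costs: EBIT = £6,763,642.00 − £2,289,000 = £4,474,642.00. Interest = £2,301,922.00.
DOL = £6,763,642.00 ÷ £4,474,642.00 = 1.5115; DFL = £4,474,642.00 ÷ £2,172,720.00 = 2.0595.
Combined leverage = 1.5115 × 2.0595 = 3.1129.

3.11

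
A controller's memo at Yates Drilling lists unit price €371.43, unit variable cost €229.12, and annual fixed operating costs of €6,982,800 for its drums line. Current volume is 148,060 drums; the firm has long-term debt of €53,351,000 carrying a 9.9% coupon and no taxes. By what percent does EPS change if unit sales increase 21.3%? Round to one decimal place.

Contribution at this volume is 148,060 × €142.31 = €21,070,418.60.
EBIT = €21,070,418.60 − €6,982,800 = €14,087,618.60.
After interest of €5,281,749.00, pre-tax earnings = €8,805,869.60.
Degree of combined leverage = contribution ÷ (EBIT − I) = €21,070,418.60 ÷ €8,805,869.60 = 2.3928.
EPS therefore changes by 2.3928 × (+21.3%) = +51.0%.

+51.0%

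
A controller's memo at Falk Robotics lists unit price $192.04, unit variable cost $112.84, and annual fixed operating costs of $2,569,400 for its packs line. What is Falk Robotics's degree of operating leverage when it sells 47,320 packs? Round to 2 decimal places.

Contribution at this volume is 47,320 × $79.20 = $3,747,744.00.
Operating income = contribution − fixed costs = $3,747,744.00 − $2,569,400 = $1,178,344.00.
Degree of operating leverage = $3,747,744.00 / $1,178,344.00 = 3.1805.

3.18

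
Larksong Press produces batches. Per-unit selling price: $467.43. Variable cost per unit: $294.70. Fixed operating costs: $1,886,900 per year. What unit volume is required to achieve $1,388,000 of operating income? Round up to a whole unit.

Each unit contributes $467.43 − $294.70 = $172.73.
Need Q such that Q × $172.73 − $1,886,900 = $1,388,000, i.e. Q = $3,274,900 / $172.73 = 18,959.65 → 18,960.

18,960 batches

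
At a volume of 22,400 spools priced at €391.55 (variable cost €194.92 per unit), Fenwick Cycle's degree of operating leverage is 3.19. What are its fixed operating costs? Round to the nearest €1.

Total contribution margin = 22,400 × €196.63 = €4,404,512.00.
DOL = contribution / EBIT, so EBIT = €4,404,512.00 / 3.19 = €1,380,724.76.
Fixed costs = CM − EBIT = €4,404,512.00 − €1,380,724.76 = €3,023,787.

€3,023,787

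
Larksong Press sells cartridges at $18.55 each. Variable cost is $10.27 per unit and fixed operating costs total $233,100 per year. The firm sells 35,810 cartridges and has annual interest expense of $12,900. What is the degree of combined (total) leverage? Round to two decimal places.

5.87

Contribution at this volume is 35,810 × $8.28 = $296,506.80.
EBIT = $296,506.80 − $233,100 = $63,406.80. Interest = $12,900.00, so EBIT − I = $50,506.80.
DCL = contribution ÷ (EBIT − I) = $296,506.80 ÷ $50,506.80 = 5.8706.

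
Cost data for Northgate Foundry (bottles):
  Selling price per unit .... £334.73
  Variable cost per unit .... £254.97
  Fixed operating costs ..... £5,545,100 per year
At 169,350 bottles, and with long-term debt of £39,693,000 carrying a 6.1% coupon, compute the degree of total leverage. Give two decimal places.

Total contribution margin = 169,350 × £79.76 = £13,507,356.00.
EBIT = £13,507,356.00 − £5,545,100 = £7,962,256.00. Interest = £2,421,273.00.
DOL = £13,507,356.00 ÷ £7,962,256.00 = 1.6964; DFL = £7,962,256.00 ÷ £5,540,983.00 = 1.4370.
DCL = DOL × DFL = 1.6964 × 1.4370 = 2.4377.

2.44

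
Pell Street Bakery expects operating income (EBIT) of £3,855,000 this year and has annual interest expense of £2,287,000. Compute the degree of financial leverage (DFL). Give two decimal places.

Interest = £2,287,000.00.
Degree of financial leverage = EBIT / (EBIT − interest) = £3,855,000 / £1,568,000.00 = 2.4585.

2.46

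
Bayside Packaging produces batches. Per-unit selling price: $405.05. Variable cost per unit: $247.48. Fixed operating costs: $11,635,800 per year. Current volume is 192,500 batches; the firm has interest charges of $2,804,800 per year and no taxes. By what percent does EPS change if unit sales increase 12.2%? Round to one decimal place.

+23.3%

At 192,500 units, contribution = 192,500 × $157.57 = $30,332,225.00.
Operating income = contribution − fixed costs = $30,332,225.00 − $11,635,800 = $18,696,425.00.
Interest = $2,804,800.00, so EBIT − I = $15,891,625.00.
DCL = total CM / (EBIT − I) = $30,332,225.00 / $15,891,625.00 = 1.9087.
%ΔEPS = DCL × %ΔSales = 1.9087 × +12.2% = +23.3%.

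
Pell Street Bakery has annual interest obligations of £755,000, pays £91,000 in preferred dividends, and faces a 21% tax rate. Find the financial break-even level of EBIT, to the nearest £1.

Grossing the preferred dividend up to pre-tax terms: £91,000 / (1 − 0.21) = £115,189.87.
EPS = 0 when EBIT covers interest plus the pre-tax preferred burden: £755,000 + £115,189.87 = £870,189.87.

£870,190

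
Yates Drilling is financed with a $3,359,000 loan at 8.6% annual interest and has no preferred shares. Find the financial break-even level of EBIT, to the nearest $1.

$288,874

Annual interest = 8.6% × $3,359,000 = $288,874.00.
With no preferred dividends, EPS = 0 when EBIT exactly covers interest, so the financial break-even EBIT is $288,874.00.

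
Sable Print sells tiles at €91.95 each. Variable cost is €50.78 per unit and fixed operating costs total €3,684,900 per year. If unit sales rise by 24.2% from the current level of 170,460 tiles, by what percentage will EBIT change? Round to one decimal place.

Total contribution margin = 170,460 × €41.17 = €7,017,838.20.
Subtracting fixed costs: EBIT = €7,017,838.20 − €3,684,900 = €3,332,938.20.
DOL = contribution ÷ EBIT = €7,017,838.20 ÷ €3,332,938.20 = 2.1056.
So EBIT moves 2.1056 × (+24.2%) = +51.0%.

+51.0%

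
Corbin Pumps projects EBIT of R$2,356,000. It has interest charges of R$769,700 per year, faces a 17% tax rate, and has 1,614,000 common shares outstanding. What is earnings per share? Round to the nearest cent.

R$0.82

Interest = R$769,700.00, so EBT = R$2,356,000 − R$769,700.00 = R$1,586,300.00.
Net income = R$1,586,300.00 × (1 − 0.17) = R$1,316,629.00.
Per share: R$1,316,629.00 / 1,614,000 shares = R$0.82.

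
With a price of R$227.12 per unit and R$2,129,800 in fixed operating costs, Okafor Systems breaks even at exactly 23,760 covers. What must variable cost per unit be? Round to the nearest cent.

At break-even, FC = Q × (P − VC), so P − VC = R$2,129,800 ÷ 23,760 = R$89.6380.
Variable cost per unit = R$227.12 − R$89.6380 = R$137.48.

R$137.48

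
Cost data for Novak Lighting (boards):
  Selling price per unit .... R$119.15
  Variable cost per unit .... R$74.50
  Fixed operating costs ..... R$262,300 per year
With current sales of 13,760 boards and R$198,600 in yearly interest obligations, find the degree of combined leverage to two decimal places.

Contribution at this volume is 13,760 × R$44.65 = R$614,384.00.
Operating income = contribution − fixed costs = R$614,384.00 − R$262,300 = R$352,084.00. Interest = R$198,600.00, so EBIT − I = R$153,484.00.
Degree of total leverage = total CM / (EBIT − interest) = R$614,384.00 / R$153,484.00 = 4.0029.

4.00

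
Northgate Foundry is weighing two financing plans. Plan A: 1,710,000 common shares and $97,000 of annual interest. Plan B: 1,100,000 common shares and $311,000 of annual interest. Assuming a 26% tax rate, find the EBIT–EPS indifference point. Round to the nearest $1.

Set EPS_A = EPS_B: (EBIT − $97,000)(1 − 0.26) ÷ 1,710,000 = (EBIT − $311,000)(1 − 0.26) ÷ 1,100,000.
Cancelling (1 − t) and cross-multiplying: 1,100,000·(EBIT − 97,000) = 1,710,000·(EBIT − 311,000).
EBIT × (1,710,000 − 1,100,000) = 311,000 × 1,710,000 − 97,000 × 1,100,000 = 425,110,000,000, so EBIT = 425,110,000,000 ÷ 610,000 = 696,901.64.

$696,902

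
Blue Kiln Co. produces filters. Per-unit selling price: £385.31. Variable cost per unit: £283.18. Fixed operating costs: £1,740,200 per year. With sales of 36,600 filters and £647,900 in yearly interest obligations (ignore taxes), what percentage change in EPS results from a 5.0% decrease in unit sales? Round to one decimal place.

Contribution at this volume is 36,600 × £102.13 = £3,737,958.00.
Subtracting fixed costs: EBIT = £3,737,958.00 − £1,740,200 = £1,997,758.00.
Interest = £647,900.00, so EBIT − I = £1,349,858.00.
DCL = total CM / (EBIT − I) = £3,737,958.00 / £1,349,858.00 = 2.7691.
EPS therefore changes by 2.7691 × (-5.0%) = -13.8%.

-13.8%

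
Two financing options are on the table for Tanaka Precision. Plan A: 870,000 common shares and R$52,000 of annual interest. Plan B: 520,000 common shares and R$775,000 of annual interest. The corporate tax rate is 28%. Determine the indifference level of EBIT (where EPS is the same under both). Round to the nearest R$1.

At indifference, (EBIT − 52,000)(1 − t)/870,000 = (EBIT − 775,000)(1 − t)/520,000.
Cancelling (1 − t) and cross-multiplying: 520,000·(EBIT − 52,000) = 870,000·(EBIT − 775,000).
Solving, EBIT = (775,000·870,000 − 52,000·520,000) / (870,000 − 520,000) = 647,210,000,000 / 350,000 = 1,849,171.43.

R$1,849,171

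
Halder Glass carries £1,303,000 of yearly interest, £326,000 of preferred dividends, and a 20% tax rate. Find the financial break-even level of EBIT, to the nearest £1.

Grossing the preferred dividend up to pre-tax terms: £326,000 / (1 − 0.20) = £407,500.00.
EPS = 0 when EBIT covers interest plus the pre-tax preferred burden: £1,303,000 + £407,500.00 = £1,710,500.00.

£1,710,500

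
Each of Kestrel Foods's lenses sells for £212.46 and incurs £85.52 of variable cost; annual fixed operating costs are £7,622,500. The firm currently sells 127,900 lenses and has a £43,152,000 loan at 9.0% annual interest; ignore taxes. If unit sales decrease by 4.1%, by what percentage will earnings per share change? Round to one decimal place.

Contribution at this volume is 127,900 × £126.94 = £16,235,626.00.
EBIT = £16,235,626.00 − £7,622,500 = £8,613,126.00.
After interest of £3,883,680.00, pre-tax earnings = £4,729,446.00.
DCL = total CM / (EBIT − I) = £16,235,626.00 / £4,729,446.00 = 3.4329.
%ΔEPS = DCL × %ΔSales = 3.4329 × -4.1% = -14.1%.

-14.1%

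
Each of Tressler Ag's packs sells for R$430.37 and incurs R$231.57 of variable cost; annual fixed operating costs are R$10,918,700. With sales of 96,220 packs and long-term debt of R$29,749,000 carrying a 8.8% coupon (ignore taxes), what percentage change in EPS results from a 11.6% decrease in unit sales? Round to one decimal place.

-39.7%

Total contribution margin = 96,220 × R$198.80 = R$19,128,536.00.
Operating income = contribution − fixed costs = R$19,128,536.00 − R$10,918,700 = R$8,209,836.00.
Interest = R$2,617,912.00, so EBIT − I = R$5,591,924.00.
DCL = total CM / (EBIT − I) = R$19,128,536.00 / R$5,591,924.00 = 3.4207.
%ΔEPS = DCL × %ΔSales = 3.4207 × -11.6% = -39.7%.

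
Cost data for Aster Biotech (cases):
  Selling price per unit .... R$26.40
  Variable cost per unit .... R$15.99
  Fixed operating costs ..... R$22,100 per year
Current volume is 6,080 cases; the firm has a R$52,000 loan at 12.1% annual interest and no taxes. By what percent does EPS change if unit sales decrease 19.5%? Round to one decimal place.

At 6,080 units, contribution = 6,080 × R$10.41 = R$63,292.80.
Operating income = contribution − fixed costs = R$63,292.80 − R$22,100 = R$41,192.80.
Interest = R$6,292.00, so EBIT − I = R$34,900.80.
Degree of combined leverage = contribution ÷ (EBIT − I) = R$63,292.80 ÷ R$34,900.80 = 1.8135.
%ΔEPS = DCL × %ΔSales = 1.8135 × -19.5% = -35.4%.

-35.4%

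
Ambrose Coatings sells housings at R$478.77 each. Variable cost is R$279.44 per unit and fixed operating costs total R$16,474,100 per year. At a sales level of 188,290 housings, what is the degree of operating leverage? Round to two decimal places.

Contribution at this volume is 188,290 × R$199.33 = R$37,531,845.70.
Operating income = contribution − fixed costs = R$37,531,845.70 − R$16,474,100 = R$21,057,745.70.
DOL = contribution ÷ EBIT = R$37,531,845.70 ÷ R$21,057,745.70 = 1.7823.

1.78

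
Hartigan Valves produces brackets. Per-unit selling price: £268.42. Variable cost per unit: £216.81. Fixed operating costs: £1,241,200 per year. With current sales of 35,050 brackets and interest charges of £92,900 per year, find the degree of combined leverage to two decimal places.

Contribution at this volume is 35,050 × £51.61 = £1,808,930.50.
EBIT = £1,808,930.50 − £1,241,200 = £567,730.50. Interest = £92,900.00.
DOL = £1,808,930.50 ÷ £567,730.50 = 3.1862; DFL = £567,730.50 ÷ £474,830.50 = 1.1956.
DCL = DOL × DFL = 3.1862 × 1.1956 = 3.8094.

3.81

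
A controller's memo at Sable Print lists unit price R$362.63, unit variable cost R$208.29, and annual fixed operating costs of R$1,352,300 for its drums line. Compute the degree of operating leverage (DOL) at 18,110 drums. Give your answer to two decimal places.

At 18,110 units, contribution = 18,110 × R$154.34 = R$2,795,097.40.
EBIT = R$2,795,097.40 − R$1,352,300 = R$1,442,797.40.
Degree of operating leverage = R$2,795,097.40 / R$1,442,797.40 = 1.9373.

1.94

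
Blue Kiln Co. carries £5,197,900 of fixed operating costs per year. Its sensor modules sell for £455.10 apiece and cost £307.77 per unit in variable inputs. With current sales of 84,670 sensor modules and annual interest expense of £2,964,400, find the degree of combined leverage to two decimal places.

Total contribution margin = 84,670 × £147.33 = £12,474,431.10.
Operating income = contribution − fixed costs = £12,474,431.10 − £5,197,900 = £7,276,531.10. Interest = £2,964,400.00.
DOL = £12,474,431.10 ÷ £7,276,531.10 = 1.7143; DFL = £7,276,531.10 ÷ £4,312,131.10 = 1.6875.
DCL = DOL × DFL = 1.7143 × 1.6875 = 2.8929.

2.89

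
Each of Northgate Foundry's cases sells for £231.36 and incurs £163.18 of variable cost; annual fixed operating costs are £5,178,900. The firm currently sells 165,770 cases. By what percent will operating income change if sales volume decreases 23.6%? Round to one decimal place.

Contribution at this volume is 165,770 × £68.18 = £11,302,198.60.
EBIT = £11,302,198.60 − £5,178,900 = £6,123,298.60.
So DOL = total CM / EBIT = £11,302,198.60 / £6,123,298.60 = 1.8458.
Operating income changes by 1.8458 × -23.6% = -43.6%.

-43.6%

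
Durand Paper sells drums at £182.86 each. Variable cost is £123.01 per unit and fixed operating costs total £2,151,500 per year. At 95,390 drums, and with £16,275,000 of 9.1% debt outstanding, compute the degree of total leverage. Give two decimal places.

2.75

Contribution at this volume is 95,390 × £59.85 = £5,709,091.50.
Operating income = contribution − fixed costs = £5,709,091.50 − £2,151,500 = £3,557,591.50. Interest = £1,481,025.00.
DOL = £5,709,091.50 ÷ £3,557,591.50 = 1.6048; DFL = £3,557,591.50 ÷ £2,076,566.50 = 1.7132.
DCL = DOL × DFL = 1.6048 × 1.7132 = 2.7493.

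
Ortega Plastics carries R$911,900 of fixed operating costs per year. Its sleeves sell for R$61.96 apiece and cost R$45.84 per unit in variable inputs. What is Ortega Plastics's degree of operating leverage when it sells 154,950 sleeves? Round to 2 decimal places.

Total contribution margin = 154,950 × R$16.12 = R$2,497,794.00.
Operating income = contribution − fixed costs = R$2,497,794.00 − R$911,900 = R$1,585,894.00.
Degree of operating leverage = R$2,497,794.00 / R$1,585,894.00 = 1.5750.

1.58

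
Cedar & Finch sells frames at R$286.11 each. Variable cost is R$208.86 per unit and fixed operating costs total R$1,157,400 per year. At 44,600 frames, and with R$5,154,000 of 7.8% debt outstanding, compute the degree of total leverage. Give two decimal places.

Total contribution margin = 44,600 × R$77.25 = R$3,445,350.00.
Subtracting fixed costs: EBIT = R$3,445,350.00 − R$1,157,400 = R$2,287,950.00. Interest = R$402,012.00.
DOL = R$3,445,350.00 ÷ R$2,287,950.00 = 1.5059; DFL = R$2,287,950.00 ÷ R$1,885,938.00 = 1.2132.
Combined leverage = 1.5059 × 1.2132 = 1.8270.

1.83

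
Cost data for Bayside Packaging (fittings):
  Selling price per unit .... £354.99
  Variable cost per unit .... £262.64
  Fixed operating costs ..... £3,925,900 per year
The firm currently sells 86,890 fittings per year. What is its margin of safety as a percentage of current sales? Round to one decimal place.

Unit CM = price − variable cost = £354.99 − £262.64 = £92.35. Break-even units = £3,925,900 ÷ £92.35 = 42,511.10; break-even revenue = 42,511.10 × £354.99 = £15,091,015.06.
Current sales = 86,890 × £354.99 = £30,845,081.10.
Margin of safety = (£30,845,081.10 − £15,091,015.06) ÷ £30,845,081.10 = 51.1%.

51.1%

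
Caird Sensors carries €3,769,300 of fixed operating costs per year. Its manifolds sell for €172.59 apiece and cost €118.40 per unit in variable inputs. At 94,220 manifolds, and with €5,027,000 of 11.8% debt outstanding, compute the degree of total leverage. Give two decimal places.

Contribution at this volume is 94,220 × €54.19 = €5,105,781.80.
Operating income = contribution − fixed costs = €5,105,781.80 − €3,769,300 = €1,336,481.80. Interest = €593,186.00, so EBIT − I = €743,295.80.
DCL = contribution ÷ (EBIT − I) = €5,105,781.80 ÷ €743,295.80 = 6.8691.

6.87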